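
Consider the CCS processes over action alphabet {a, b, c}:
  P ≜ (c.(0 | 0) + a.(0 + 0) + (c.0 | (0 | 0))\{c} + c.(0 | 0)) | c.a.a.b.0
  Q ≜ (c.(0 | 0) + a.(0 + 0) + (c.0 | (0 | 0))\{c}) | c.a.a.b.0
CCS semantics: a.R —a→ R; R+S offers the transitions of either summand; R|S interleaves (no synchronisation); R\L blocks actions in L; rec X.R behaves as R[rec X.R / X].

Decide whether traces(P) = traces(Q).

trace-equivalent

LTS(P): 15 reachable states
  u0 = (c.(0 | 0) + a.(0 + 0) + (c.0 | (0 | 0))\{c} + c.(0 | 0)) | c.a.a.b.0 :: ··a··> u1, ··c··> u2, ··c··> u3
  u1 = (0 + 0) | c.a.a.b.0 :: ··c··> u4
  u2 = (c.(0 | 0) + a.(0 + 0) + (c.0 | (0 | 0))\{c} + c.(0 | 0)) | a.a.b.0 :: ··a··> u4, ··a··> u5, ··c··> u6
  u3 = 0 | 0 | c.a.a.b.0 :: ··c··> u6
  u4 = (0 + 0) | a.a.b.0 :: ··a··> u7
  u5 = (c.(0 | 0) + a.(0 + 0) + (c.0 | (0 | 0))\{c} + c.(0 | 0)) | a.b.0 :: ··a··> u7, ··a··> u8, ··c··> u9
  u6 = 0 | 0 | a.a.b.0 :: ··a··> u9
  u7 = (0 + 0) | a.b.0 :: ··a··> u10
  u8 = (c.(0 | 0) + a.(0 + 0) + (c.0 | (0 | 0))\{c} + c.(0 | 0)) | b.0 :: ··a··> u10, ··b··> u11, ··c··> u12
  u9 = 0 | 0 | a.b.0 :: ··a··> u12
  u10 = (0 + 0) | b.0 :: ··b··> u13
  u11 = (c.(0 | 0) + a.(0 + 0) + (c.0 | (0 | 0))\{c} + c.(0 | 0)) | 0 :: ··a··> u13, ··c··> u14
  u12 = 0 | 0 | b.0 :: ··b··> u14
  u13 = (0 + 0) | 0 :: ∅
  u14 = 0 | 0 | 0 :: ∅
LTS(Q): 15 reachable states
  v0 = (c.(0 | 0) + a.(0 + 0) + (c.0 | (0 | 0))\{c}) | c.a.a.b.0 :: ··a··> v1, ··c··> v2, ··c··> v3
  v1 = (0 + 0) | c.a.a.b.0 :: ··c··> v4
  v2 = (c.(0 | 0) + a.(0 + 0) + (c.0 | (0 | 0))\{c}) | a.a.b.0 :: ··a··> v4, ··a··> v5, ··c··> v6
  v3 = 0 | 0 | c.a.a.b.0 :: ··c··> v6
  v4 = (0 + 0) | a.a.b.0 :: ··a··> v7
  v5 = (c.(0 | 0) + a.(0 + 0) + (c.0 | (0 | 0))\{c}) | a.b.0 :: ··a··> v7, ··a··> v8, ··c··> v9
  v6 = 0 | 0 | a.a.b.0 :: ··a··> v9
  v7 = (0 + 0) | a.b.0 :: ··a··> v10
  v8 = (c.(0 | 0) + a.(0 + 0) + (c.0 | (0 | 0))\{c}) | b.0 :: ··a··> v10, ··b··> v11, ··c··> v12
  v9 = 0 | 0 | a.b.0 :: ··a··> v12
  v10 = (0 + 0) | b.0 :: ··b··> v13
  v11 = (c.(0 | 0) + a.(0 + 0) + (c.0 | (0 | 0))\{c}) | 0 :: ··a··> v13, ··c··> v14
  v12 = 0 | 0 | b.0 :: ··b··> v14
  v13 = (0 + 0) | 0 :: ∅
  v14 = 0 | 0 | 0 :: ∅
Coarsest stable partition (strong bisimilarity classes):
  B0 = {u0, v0}
  B1 = {u1, u3, v1, v3}
  B2 = {u4, u6, v4, v6}
  B3 = {u7, u9, v7, v9}
  B4 = {u10, u12, v10, v12}
  B5 = {u13, u14, v13, v14}
  B6 = {u2, v2}
  B7 = {u5, v5}
  B8 = {u8, v8}
  B9 = {u11, v11}
u0 ∈ B0, v0 ∈ B0 → same block
Bisimilar ⇒ trace-equivalent.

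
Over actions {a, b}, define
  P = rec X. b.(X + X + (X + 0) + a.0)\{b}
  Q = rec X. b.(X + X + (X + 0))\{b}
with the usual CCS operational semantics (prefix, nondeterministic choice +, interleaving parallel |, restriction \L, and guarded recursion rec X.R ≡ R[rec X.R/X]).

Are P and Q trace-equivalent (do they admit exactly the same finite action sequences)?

P's transition system — 3 states:
  u0 = rec X. b.(X + X + (X + 0) + a.0)\{b} | —b→ u1
  u1 = ((rec X. b.(X + X + (X + 0) + a.0)\{b}) + (rec X. b.(X + X + (X + 0) + a.0)\{b}) + ((rec X. b.(X + X + (X + 0) + a.0)\{b}) + 0) + a.0)\{b} | —a→ u2
  u2 = 0\{b} | (no moves)
Q's transition system — 2 states:
  v0 = rec X. b.(X + X + (X + 0))\{b} | —b→ v1
  v1 = ((rec X. b.(X + X + (X + 0))\{b}) + (rec X. b.(X + X + (X + 0))\{b}) + ((rec X. b.(X + X + (X + 0))\{b}) + 0))\{b} | (no moves)
Trace ⟨ba⟩ through P, begin at {u0}:
  [1] b ⇒ {u1}
  [2] a ⇒ {u2}
  — P admits the full trace.
Trace ⟨ba⟩ through Q, begin at {v0}:
  [1] b ⇒ {v1}
  [2] a ⇒ no successor for Q

trace-distinct — witness ⟨ba⟩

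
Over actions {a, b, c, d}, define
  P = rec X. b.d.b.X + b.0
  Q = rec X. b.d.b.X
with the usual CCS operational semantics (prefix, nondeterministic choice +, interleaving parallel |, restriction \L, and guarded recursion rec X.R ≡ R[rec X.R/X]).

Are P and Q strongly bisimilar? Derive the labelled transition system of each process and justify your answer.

LTS(P): 4 reachable states
  s0 = rec X. b.d.b.X + b.0 ⊢ =b=> s1, =b=> s2
  s1 = 0 ⊢ stopped
  s2 = d.b.(rec X. b.d.b.X + b.0) ⊢ =d=> s3
  s3 = b.(rec X. b.d.b.X + b.0) ⊢ =b=> s0
LTS(Q): 3 reachable states
  t0 = rec X. b.d.b.X ⊢ =b=> t1
  t1 = d.b.(rec X. b.d.b.X) ⊢ =d=> t2
  t2 = b.(rec X. b.d.b.X) ⊢ =b=> t0
Coarsest stable partition (strong bisimilarity classes):
  B0 = {s0}
  B1 = {s2}
  B2 = {s3}
  B3 = {s1}
  B4 = {t0}
  B5 = {t1}
  B6 = {t2}
s0 ∈ B0, t0 ∈ B4 → different blocks

NO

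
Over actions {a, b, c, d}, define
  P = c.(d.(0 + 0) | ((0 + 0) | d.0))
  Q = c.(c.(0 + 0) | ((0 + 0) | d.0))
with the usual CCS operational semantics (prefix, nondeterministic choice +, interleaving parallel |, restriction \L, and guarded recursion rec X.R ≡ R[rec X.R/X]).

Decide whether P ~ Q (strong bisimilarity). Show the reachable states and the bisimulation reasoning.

NO

P's transition system — 5 states:
  u0 = c.(d.(0 + 0) | ((0 + 0) | d.0)) ⊢ ··c··> u1
  u1 = d.(0 + 0) | ((0 + 0) | d.0) ⊢ ··d··> u2, ··d··> u3
  u2 = (0 + 0) | ((0 + 0) | d.0) ⊢ ··d··> u4
  u3 = d.(0 + 0) | ((0 + 0) | 0) ⊢ ··d··> u4
  u4 = (0 + 0) | ((0 + 0) | 0) ⊢ ·
Q's transition system — 5 states:
  v0 = c.(c.(0 + 0) | ((0 + 0) | d.0)) ⊢ ··c··> v1
  v1 = c.(0 + 0) | ((0 + 0) | d.0) ⊢ ··c··> v2, ··d··> v3
  v2 = (0 + 0) | ((0 + 0) | d.0) ⊢ ··d··> v4
  v3 = c.(0 + 0) | ((0 + 0) | 0) ⊢ ··c··> v4
  v4 = (0 + 0) | ((0 + 0) | 0) ⊢ ·
Partition-refinement fixed point:
  B0 = {u0}
  B1 = {u1}
  B2 = {u2, u3, v2}
  B3 = {u4, v4}
  B4 = {v0}
  B5 = {v1}
  B6 = {v3}
u0 ∈ B0, v0 ∈ B4 → different blocks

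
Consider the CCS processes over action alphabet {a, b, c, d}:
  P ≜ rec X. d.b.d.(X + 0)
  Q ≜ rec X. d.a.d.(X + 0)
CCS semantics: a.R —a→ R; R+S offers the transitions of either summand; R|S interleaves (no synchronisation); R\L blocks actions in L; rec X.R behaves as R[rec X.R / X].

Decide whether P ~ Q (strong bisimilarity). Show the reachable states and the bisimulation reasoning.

NO

P's transition system — 4 states:
  p0 = rec X. d.b.d.(X + 0) :: —d→ p1
  p1 = b.d.((rec X. d.b.d.(X + 0)) + 0) :: —b→ p2
  p2 = d.((rec X. d.b.d.(X + 0)) + 0) :: —d→ p3
  p3 = (rec X. d.b.d.(X + 0)) + 0 :: —d→ p1
Q's transition system — 4 states:
  q0 = rec X. d.a.d.(X + 0) :: —d→ q1
  q1 = a.d.((rec X. d.a.d.(X + 0)) + 0) :: —a→ q2
  q2 = d.((rec X. d.a.d.(X + 0)) + 0) :: —d→ q3
  q3 = (rec X. d.a.d.(X + 0)) + 0 :: —d→ q1
Coarsest stable partition (strong bisimilarity classes):
  B0 = {p0, p3}
  B1 = {p1}
  B2 = {p2}
  B3 = {q0, q3}
  B4 = {q1}
  B5 = {q2}
p0 ∈ B0, q0 ∈ B3 → different blocks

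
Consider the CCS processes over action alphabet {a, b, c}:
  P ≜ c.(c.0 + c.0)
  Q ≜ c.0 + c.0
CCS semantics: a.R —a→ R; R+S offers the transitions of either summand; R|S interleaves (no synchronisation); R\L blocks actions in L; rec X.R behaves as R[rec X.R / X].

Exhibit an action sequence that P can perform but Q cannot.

cc

LTS(P): 3 reachable states
  u0 = c.(c.0 + c.0) :: ··c··> u1
  u1 = c.0 + c.0 :: ··c··> u2
  u2 = 0 :: ∅
LTS(Q): 2 reachable states
  v0 = c.0 + c.0 :: ··c··> v1
  v1 = 0 :: ∅
Trace ⟨cc⟩ through P, begin at {u0}:
  step 1 (c): {u1}
  step 2 (c): {u2}
  P completes σ.
Trace ⟨cc⟩ through Q, begin at {v0}:
  step 1 (c): {v1}
  step 2 (c): no successor for Q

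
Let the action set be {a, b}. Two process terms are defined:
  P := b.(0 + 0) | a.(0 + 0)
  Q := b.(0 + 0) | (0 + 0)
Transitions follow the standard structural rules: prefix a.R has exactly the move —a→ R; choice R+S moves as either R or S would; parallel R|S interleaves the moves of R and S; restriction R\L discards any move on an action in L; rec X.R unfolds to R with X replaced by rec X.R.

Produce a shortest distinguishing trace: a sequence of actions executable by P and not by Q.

LTS(P): 4 reachable states
  m0 = b.(0 + 0) | a.(0 + 0) :: --a--▸ m1, --b--▸ m2
  m1 = b.(0 + 0) | (0 + 0) :: --b--▸ m3
  m2 = (0 + 0) | a.(0 + 0) :: --a--▸ m3
  m3 = (0 + 0) | (0 + 0) :: (no moves)
LTS(Q): 2 reachable states
  n0 = b.(0 + 0) | (0 + 0) :: --b--▸ n1
  n1 = (0 + 0) | (0 + 0) :: (no moves)
Executing a from P (initial set {m0}):
  after a @ step 1: {m1}
  — P admits the full trace.
Executing a from Q (initial set {n0}):
  after a @ step 1: ∅  — Q cannot continue

a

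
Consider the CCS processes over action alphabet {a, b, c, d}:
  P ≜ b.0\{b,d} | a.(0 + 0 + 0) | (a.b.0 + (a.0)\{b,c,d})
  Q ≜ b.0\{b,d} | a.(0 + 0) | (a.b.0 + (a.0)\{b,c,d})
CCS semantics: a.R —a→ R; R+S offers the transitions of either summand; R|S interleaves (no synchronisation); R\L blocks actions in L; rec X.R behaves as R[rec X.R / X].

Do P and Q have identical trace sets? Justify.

LTS(P): 16 reachable states
  s0 = b.0\{b,d} | a.(0 + 0 + 0) | (a.b.0 + (a.0)\{b,c,d}) ⊢ --a--▸ s1, --a--▸ s2, --a--▸ s3, --b--▸ s4
  s1 = b.0\{b,d} | (0 + 0 + 0) | (a.b.0 + (a.0)\{b,c,d}) ⊢ --a--▸ s5, --a--▸ s6, --b--▸ s7
  s2 = b.0\{b,d} | a.(0 + 0 + 0) | 0\{b,c,d} ⊢ --a--▸ s5, --b--▸ s8
  s3 = b.0\{b,d} | a.(0 + 0 + 0) | b.0 ⊢ --a--▸ s6, --b--▸ s10, --b--▸ s9
  s4 = 0\{b,d} | a.(0 + 0 + 0) | (a.b.0 + (a.0)\{b,c,d}) ⊢ --a--▸ s7, --a--▸ s8, --a--▸ s9
  s5 = b.0\{b,d} | (0 + 0 + 0) | 0\{b,c,d} ⊢ --b--▸ s11
  s6 = b.0\{b,d} | (0 + 0 + 0) | b.0 ⊢ --b--▸ s12, --b--▸ s13
  s7 = 0\{b,d} | (0 + 0 + 0) | (a.b.0 + (a.0)\{b,c,d}) ⊢ --a--▸ s11, --a--▸ s12
  s8 = 0\{b,d} | a.(0 + 0 + 0) | 0\{b,c,d} ⊢ --a--▸ s11
  s9 = 0\{b,d} | a.(0 + 0 + 0) | b.0 ⊢ --a--▸ s12, --b--▸ s14
  s10 = b.0\{b,d} | a.(0 + 0 + 0) | 0 ⊢ --a--▸ s13, --b--▸ s14
  s11 = 0\{b,d} | (0 + 0 + 0) | 0\{b,c,d} ⊢ ∅
  s12 = 0\{b,d} | (0 + 0 + 0) | b.0 ⊢ --b--▸ s15
  s13 = b.0\{b,d} | (0 + 0 + 0) | 0 ⊢ --b--▸ s15
  s14 = 0\{b,d} | a.(0 + 0 + 0) | 0 ⊢ --a--▸ s15
  s15 = 0\{b,d} | (0 + 0 + 0) | 0 ⊢ ∅
LTS(Q): 16 reachable states
  t0 = b.0\{b,d} | a.(0 + 0) | (a.b.0 + (a.0)\{b,c,d}) ⊢ --a--▸ t1, --a--▸ t2, --a--▸ t3, --b--▸ t4
  t1 = b.0\{b,d} | (0 + 0) | (a.b.0 + (a.0)\{b,c,d}) ⊢ --a--▸ t5, --a--▸ t6, --b--▸ t7
  t2 = b.0\{b,d} | a.(0 + 0) | 0\{b,c,d} ⊢ --a--▸ t5, --b--▸ t8
  t3 = b.0\{b,d} | a.(0 + 0) | b.0 ⊢ --a--▸ t6, --b--▸ t10, --b--▸ t9
  t4 = 0\{b,d} | a.(0 + 0) | (a.b.0 + (a.0)\{b,c,d}) ⊢ --a--▸ t7, --a--▸ t8, --a--▸ t9
  t5 = b.0\{b,d} | (0 + 0) | 0\{b,c,d} ⊢ --b--▸ t11
  t6 = b.0\{b,d} | (0 + 0) | b.0 ⊢ --b--▸ t12, --b--▸ t13
  t7 = 0\{b,d} | (0 + 0) | (a.b.0 + (a.0)\{b,c,d}) ⊢ --a--▸ t11, --a--▸ t12
  t8 = 0\{b,d} | a.(0 + 0) | 0\{b,c,d} ⊢ --a--▸ t11
  t9 = 0\{b,d} | a.(0 + 0) | b.0 ⊢ --a--▸ t12, --b--▸ t14
  t10 = b.0\{b,d} | a.(0 + 0) | 0 ⊢ --a--▸ t13, --b--▸ t14
  t11 = 0\{b,d} | (0 + 0) | 0\{b,c,d} ⊢ ∅
  t12 = 0\{b,d} | (0 + 0) | b.0 ⊢ --b--▸ t15
  t13 = b.0\{b,d} | (0 + 0) | 0 ⊢ --b--▸ t15
  t14 = 0\{b,d} | a.(0 + 0) | 0 ⊢ --a--▸ t15
  t15 = 0\{b,d} | (0 + 0) | 0 ⊢ ∅
Bisimilarity quotient blocks:
  B0 = {s0, t0}
  B1 = {s3, t3}
  B2 = {s6, t6}
  B3 = {s12, s13, s5, t12, t13, t5}
  B4 = {s11, s15, t11, t15}
  B5 = {s10, s2, s9, t10, t2, t9}
  B6 = {s14, s8, t14, t8}
  B7 = {s4, t4}
  B8 = {s7, t7}
  B9 = {s1, t1}
s0 ∈ B0, t0 ∈ B0 → same block
Bisimilar ⇒ trace-equivalent.

traces(P) = traces(Q)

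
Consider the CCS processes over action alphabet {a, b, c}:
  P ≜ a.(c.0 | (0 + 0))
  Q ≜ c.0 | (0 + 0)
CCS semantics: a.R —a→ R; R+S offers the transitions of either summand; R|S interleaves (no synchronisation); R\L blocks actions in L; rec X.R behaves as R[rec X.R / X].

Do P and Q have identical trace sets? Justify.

NO — witness ⟨a⟩

P's transition system — 3 states:
  m0 = a.(c.0 | (0 + 0)) | ··a··> m1
  m1 = c.0 | (0 + 0) | ··c··> m2
  m2 = 0 | (0 + 0) | deadlocked
Q's transition system — 2 states:
  n0 = c.0 | (0 + 0) | ··c··> n1
  n1 = 0 | (0 + 0) | deadlocked
Trace ⟨a⟩ through P, begin at {m0}:
  step 1 (a): {m1}
  P completes σ.
Trace ⟨a⟩ through Q, begin at {n0}:
  step 1 (a): no successor for Q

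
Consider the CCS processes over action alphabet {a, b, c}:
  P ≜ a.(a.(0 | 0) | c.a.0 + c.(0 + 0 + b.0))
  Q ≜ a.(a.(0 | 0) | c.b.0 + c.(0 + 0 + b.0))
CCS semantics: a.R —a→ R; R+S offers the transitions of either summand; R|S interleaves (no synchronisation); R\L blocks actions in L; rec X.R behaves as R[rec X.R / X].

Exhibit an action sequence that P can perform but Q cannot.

aaca

P's transition system — 9 states:
  s0 = a.(a.(0 | 0) | c.a.0 + c.(0 + 0 + b.0)) has moves --a--▸ s1
  s1 = a.(0 | 0) | c.a.0 + c.(0 + 0 + b.0) has moves --a--▸ s2, --c--▸ s3, --c--▸ s4
  s2 = 0 | 0 | c.a.0 has moves --c--▸ s5
  s3 = 0 + 0 + b.0 has moves --b--▸ s6
  s4 = a.(0 | 0) | a.0 has moves --a--▸ s5, --a--▸ s7
  s5 = 0 | 0 | a.0 has moves --a--▸ s8
  s6 = 0 has moves ∅
  s7 = a.(0 | 0) | 0 has moves --a--▸ s8
  s8 = 0 | 0 | 0 has moves ∅
Q's transition system — 9 states:
  t0 = a.(a.(0 | 0) | c.b.0 + c.(0 + 0 + b.0)) has moves --a--▸ t1
  t1 = a.(0 | 0) | c.b.0 + c.(0 + 0 + b.0) has moves --a--▸ t2, --c--▸ t3, --c--▸ t4
  t2 = 0 | 0 | c.b.0 has moves --c--▸ t5
  t3 = 0 + 0 + b.0 has moves --b--▸ t6
  t4 = a.(0 | 0) | b.0 has moves --a--▸ t5, --b--▸ t7
  t5 = 0 | 0 | b.0 has moves --b--▸ t8
  t6 = 0 has moves ∅
  t7 = a.(0 | 0) | 0 has moves --a--▸ t8
  t8 = 0 | 0 | 0 has moves ∅
Trace ⟨aaca⟩ through P, begin at {s0}:
  after a @ step 1: {s1}
  after a @ step 2: {s2}
  after c @ step 3: {s5}
  after a @ step 4: {s8}
  — P admits the full trace.
Trace ⟨aaca⟩ through Q, begin at {t0}:
  after a @ step 1: {t1}
  after a @ step 2: {t2}
  after c @ step 3: {t5}
  after a @ step 4: ∅ (Q stuck)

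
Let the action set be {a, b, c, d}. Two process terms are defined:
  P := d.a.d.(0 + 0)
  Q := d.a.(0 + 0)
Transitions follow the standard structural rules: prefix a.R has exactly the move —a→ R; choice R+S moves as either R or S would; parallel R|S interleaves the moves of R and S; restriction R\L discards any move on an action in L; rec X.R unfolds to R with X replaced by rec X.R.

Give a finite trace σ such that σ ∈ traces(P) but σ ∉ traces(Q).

dad

LTS(P): 4 reachable states
  p0 = d.a.d.(0 + 0) :: —d→ p1
  p1 = a.d.(0 + 0) :: —a→ p2
  p2 = d.(0 + 0) :: —d→ p3
  p3 = 0 + 0 :: stopped
LTS(Q): 3 reachable states
  q0 = d.a.(0 + 0) :: —d→ q1
  q1 = a.(0 + 0) :: —a→ q2
  q2 = 0 + 0 :: stopped
Executing dad from P (initial set {p0}):
  step 1 (d): {p1}
  step 2 (a): {p2}
  step 3 (d): {p3}
  ✓ P
Executing dad from Q (initial set {q0}):
  step 1 (d): {q1}
  step 2 (a): {q2}
  step 3 (d): ∅  — Q cannot continue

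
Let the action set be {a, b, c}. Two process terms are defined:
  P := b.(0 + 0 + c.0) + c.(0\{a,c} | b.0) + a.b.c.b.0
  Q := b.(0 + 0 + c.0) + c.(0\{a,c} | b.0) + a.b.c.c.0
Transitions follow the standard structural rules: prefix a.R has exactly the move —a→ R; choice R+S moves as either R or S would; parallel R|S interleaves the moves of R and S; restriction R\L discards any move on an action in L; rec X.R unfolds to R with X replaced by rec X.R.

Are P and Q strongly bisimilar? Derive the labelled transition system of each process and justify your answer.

LTS(P): 8 reachable states
  m0 = b.(0 + 0 + c.0) + c.(0\{a,c} | b.0) + a.b.c.b.0 ⊢ -a-> m1, -b-> m2, -c-> m3
  m1 = b.c.b.0 ⊢ -b-> m4
  m2 = 0 + 0 + c.0 ⊢ -c-> m5
  m3 = 0\{a,c} | b.0 ⊢ -b-> m6
  m4 = c.b.0 ⊢ -c-> m7
  m5 = 0 ⊢ ∅
  m6 = 0\{a,c} | 0 ⊢ ∅
  m7 = b.0 ⊢ -b-> m5
LTS(Q): 8 reachable states
  n0 = b.(0 + 0 + c.0) + c.(0\{a,c} | b.0) + a.b.c.c.0 ⊢ -a-> n1, -b-> n2, -c-> n3
  n1 = b.c.c.0 ⊢ -b-> n4
  n2 = 0 + 0 + c.0 ⊢ -c-> n5
  n3 = 0\{a,c} | b.0 ⊢ -b-> n6
  n4 = c.c.0 ⊢ -c-> n7
  n5 = 0 ⊢ ∅
  n6 = 0\{a,c} | 0 ⊢ ∅
  n7 = c.0 ⊢ -c-> n5
Coarsest stable partition (strong bisimilarity classes):
  B0 = {m0}
  B1 = {m2, n2, n7}
  B2 = {m5, m6, n5, n6}
  B3 = {m1}
  B4 = {m4}
  B5 = {m3, m7, n3}
  B6 = {n0}
  B7 = {n1}
  B8 = {n4}
m0 ∈ B0, n0 ∈ B6 → different blocks

not bisimilar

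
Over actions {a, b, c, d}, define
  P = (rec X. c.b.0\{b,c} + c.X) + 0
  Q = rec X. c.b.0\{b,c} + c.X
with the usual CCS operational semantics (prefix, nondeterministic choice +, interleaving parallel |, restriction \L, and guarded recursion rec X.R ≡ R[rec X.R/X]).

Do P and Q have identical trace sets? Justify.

Reachable graph of P (4 states):
  s0 = (rec X. c.b.0\{b,c} + c.X) + 0 :: -c-> s1, -c-> s2
  s1 = b.0\{b,c} :: -b-> s3
  s2 = rec X. c.b.0\{b,c} + c.X :: -c-> s1, -c-> s2
  s3 = 0\{b,c} :: stopped
Reachable graph of Q (3 states):
  t0 = rec X. c.b.0\{b,c} + c.X :: -c-> t0, -c-> t1
  t1 = b.0\{b,c} :: -b-> t2
  t2 = 0\{b,c} :: stopped
Coarsest stable partition (strong bisimilarity classes):
  B0 = {s0, s2, t0}
  B1 = {s1, t1}
  B2 = {s3, t2}
s0 ∈ B0, t0 ∈ B0 → same block
Bisimilar ⇒ trace-equivalent.

YES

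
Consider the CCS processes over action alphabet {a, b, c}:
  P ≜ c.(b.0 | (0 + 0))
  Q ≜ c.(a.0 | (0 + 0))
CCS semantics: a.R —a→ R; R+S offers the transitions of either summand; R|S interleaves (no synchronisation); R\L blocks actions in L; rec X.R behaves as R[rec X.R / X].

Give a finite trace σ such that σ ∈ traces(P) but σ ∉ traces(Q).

cb

LTS(P): 3 reachable states
  u0 = c.(b.0 | (0 + 0)) has moves --c--▸ u1
  u1 = b.0 | (0 + 0) has moves --b--▸ u2
  u2 = 0 | (0 + 0) has moves ∅
LTS(Q): 3 reachable states
  v0 = c.(a.0 | (0 + 0)) has moves --c--▸ v1
  v1 = a.0 | (0 + 0) has moves --a--▸ v2
  v2 = 0 | (0 + 0) has moves ∅
Run σ = ⟨cb⟩ on P: start {u0}
  step 1 (c): {u1}
  step 2 (b): {u2}
  P completes σ.
Run σ = ⟨cb⟩ on Q: start {v0}
  step 1 (c): {v1}
  step 2 (b): no successor for Q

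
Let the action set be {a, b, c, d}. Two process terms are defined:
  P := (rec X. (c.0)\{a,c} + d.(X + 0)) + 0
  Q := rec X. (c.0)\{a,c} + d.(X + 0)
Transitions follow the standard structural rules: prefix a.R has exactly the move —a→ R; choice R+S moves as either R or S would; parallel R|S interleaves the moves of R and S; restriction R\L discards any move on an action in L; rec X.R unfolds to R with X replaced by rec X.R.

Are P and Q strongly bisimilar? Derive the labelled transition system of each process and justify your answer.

LTS(P): 1 reachable states
  u0 = (rec X. (c.0)\{a,c} + d.(X + 0)) + 0 ⊢ =d=> u0
LTS(Q): 2 reachable states
  v0 = rec X. (c.0)\{a,c} + d.(X + 0) ⊢ =d=> v1
  v1 = (rec X. (c.0)\{a,c} + d.(X + 0)) + 0 ⊢ =d=> v1
Partition-refinement fixed point:
  B0 = {u0, v0, v1}
u0 ∈ B0, v0 ∈ B0 → same block

P ~ Q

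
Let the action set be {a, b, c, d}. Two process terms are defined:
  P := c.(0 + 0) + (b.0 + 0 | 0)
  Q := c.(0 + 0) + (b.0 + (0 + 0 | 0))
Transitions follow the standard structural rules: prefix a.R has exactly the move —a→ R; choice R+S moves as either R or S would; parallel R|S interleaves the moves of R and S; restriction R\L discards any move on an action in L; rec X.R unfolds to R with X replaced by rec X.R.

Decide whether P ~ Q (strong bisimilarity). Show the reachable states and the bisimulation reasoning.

YES

P's transition system — 3 states:
  s0 = c.(0 + 0) + (b.0 + 0 | 0) | —b→ s1, —c→ s2
  s1 = 0 | stopped
  s2 = 0 + 0 | stopped
Q's transition system — 3 states:
  t0 = c.(0 + 0) + (b.0 + (0 + 0 | 0)) | —b→ t1, —c→ t2
  t1 = 0 | stopped
  t2 = 0 + 0 | stopped
Coarsest stable partition (strong bisimilarity classes):
  B0 = {s0, t0}
  B1 = {s1, s2, t1, t2}
s0 ∈ B0, t0 ∈ B0 → same block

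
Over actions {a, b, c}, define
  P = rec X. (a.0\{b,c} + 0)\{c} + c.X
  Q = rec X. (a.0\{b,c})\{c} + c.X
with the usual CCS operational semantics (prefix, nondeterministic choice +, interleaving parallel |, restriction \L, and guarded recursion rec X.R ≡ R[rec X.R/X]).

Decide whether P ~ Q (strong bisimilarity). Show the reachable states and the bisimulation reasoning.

LTS(P): 2 reachable states
  s0 = rec X. (a.0\{b,c} + 0)\{c} + c.X :: --a--▸ s1, --c--▸ s0
  s1 = 0\{b,c}\{c} :: ·
LTS(Q): 2 reachable states
  t0 = rec X. (a.0\{b,c})\{c} + c.X :: --a--▸ t1, --c--▸ t0
  t1 = 0\{b,c}\{c} :: ·
Coarsest stable partition (strong bisimilarity classes):
  B0 = {s0, t0}
  B1 = {s1, t1}
s0 ∈ B0, t0 ∈ B0 → same block

YES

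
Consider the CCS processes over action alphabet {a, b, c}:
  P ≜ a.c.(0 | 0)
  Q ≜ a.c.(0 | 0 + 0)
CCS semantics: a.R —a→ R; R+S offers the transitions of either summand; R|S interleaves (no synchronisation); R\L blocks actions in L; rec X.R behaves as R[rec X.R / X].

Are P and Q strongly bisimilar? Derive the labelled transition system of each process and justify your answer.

Reachable graph of P (3 states):
  s0 = a.c.(0 | 0) → =a=> s1
  s1 = c.(0 | 0) → =c=> s2
  s2 = 0 | 0 → ∅
Reachable graph of Q (3 states):
  t0 = a.c.(0 | 0 + 0) → =a=> t1
  t1 = c.(0 | 0 + 0) → =c=> t2
  t2 = 0 | 0 + 0 → ∅
Coarsest stable partition (strong bisimilarity classes):
  B0 = {s0, t0}
  B1 = {s1, t1}
  B2 = {s2, t2}
s0 ∈ B0, t0 ∈ B0 → same block

P ~ Q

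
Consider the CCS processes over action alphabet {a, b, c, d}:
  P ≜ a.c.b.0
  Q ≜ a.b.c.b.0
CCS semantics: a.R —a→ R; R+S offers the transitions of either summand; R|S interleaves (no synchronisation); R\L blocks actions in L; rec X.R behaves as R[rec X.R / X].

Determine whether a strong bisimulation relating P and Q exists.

LTS(P): 4 reachable states
  s0 = a.c.b.0 → ··a··> s1
  s1 = c.b.0 → ··c··> s2
  s2 = b.0 → ··b··> s3
  s3 = 0 → ∅
LTS(Q): 5 reachable states
  t0 = a.b.c.b.0 → ··a··> t1
  t1 = b.c.b.0 → ··b··> t2
  t2 = c.b.0 → ··c··> t3
  t3 = b.0 → ··b··> t4
  t4 = 0 → ∅
Bisimilarity quotient blocks:
  B0 = {s0}
  B1 = {s1, t2}
  B2 = {s2, t3}
  B3 = {s3, t4}
  B4 = {t0}
  B5 = {t1}
s0 ∈ B0, t0 ∈ B4 → different blocks

NO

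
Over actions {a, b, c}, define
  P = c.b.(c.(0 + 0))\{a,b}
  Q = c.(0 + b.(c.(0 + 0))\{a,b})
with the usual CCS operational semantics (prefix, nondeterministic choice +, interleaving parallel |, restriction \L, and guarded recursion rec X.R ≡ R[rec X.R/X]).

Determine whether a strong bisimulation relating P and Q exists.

bisimilar

Reachable graph of P (4 states):
  m0 = c.b.(c.(0 + 0))\{a,b} ⊢ --c--▸ m1
  m1 = b.(c.(0 + 0))\{a,b} ⊢ --b--▸ m2
  m2 = (c.(0 + 0))\{a,b} ⊢ --c--▸ m3
  m3 = (0 + 0)\{a,b} ⊢ stopped
Reachable graph of Q (4 states):
  n0 = c.(0 + b.(c.(0 + 0))\{a,b}) ⊢ --c--▸ n1
  n1 = 0 + b.(c.(0 + 0))\{a,b} ⊢ --b--▸ n2
  n2 = (c.(0 + 0))\{a,b} ⊢ --c--▸ n3
  n3 = (0 + 0)\{a,b} ⊢ stopped
Partition-refinement fixed point:
  B0 = {m0, n0}
  B1 = {m1, n1}
  B2 = {m2, n2}
  B3 = {m3, n3}
m0 ∈ B0, n0 ∈ B0 → same block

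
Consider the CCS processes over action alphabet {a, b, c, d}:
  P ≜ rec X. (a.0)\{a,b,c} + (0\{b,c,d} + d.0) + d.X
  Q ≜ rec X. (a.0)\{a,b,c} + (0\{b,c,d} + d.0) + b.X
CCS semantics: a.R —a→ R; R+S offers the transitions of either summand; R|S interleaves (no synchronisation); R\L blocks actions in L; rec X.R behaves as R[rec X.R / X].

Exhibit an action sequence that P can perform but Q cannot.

dd

LTS(P): 2 reachable states
  m0 = rec X. (a.0)\{a,b,c} + (0\{b,c,d} + d.0) + d.X ⊢ —d→ m0, —d→ m1
  m1 = 0 ⊢ deadlocked
LTS(Q): 2 reachable states
  n0 = rec X. (a.0)\{a,b,c} + (0\{b,c,d} + d.0) + b.X ⊢ —b→ n0, —d→ n1
  n1 = 0 ⊢ deadlocked
Executing dd from P (initial set {m0}):
  step 1 (d): {m0, m1}
  step 2 (d): {m0, m1}
  — P admits the full trace.
Executing dd from Q (initial set {n0}):
  step 1 (d): {n1}
  step 2 (d): ∅ (Q stuck)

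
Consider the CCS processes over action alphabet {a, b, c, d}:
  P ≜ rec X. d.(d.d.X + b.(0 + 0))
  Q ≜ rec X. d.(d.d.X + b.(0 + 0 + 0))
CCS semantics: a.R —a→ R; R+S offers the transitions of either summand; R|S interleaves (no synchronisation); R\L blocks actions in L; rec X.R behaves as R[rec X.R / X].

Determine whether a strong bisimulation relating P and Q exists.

Reachable graph of P (4 states):
  s0 = rec X. d.(d.d.X + b.(0 + 0)) ⊢ ··d··> s1
  s1 = d.d.(rec X. d.(d.d.X + b.(0 + 0))) + b.(0 + 0) ⊢ ··b··> s2, ··d··> s3
  s2 = 0 + 0 ⊢ stopped
  s3 = d.(rec X. d.(d.d.X + b.(0 + 0))) ⊢ ··d··> s0
Reachable graph of Q (4 states):
  t0 = rec X. d.(d.d.X + b.(0 + 0 + 0)) ⊢ ··d··> t1
  t1 = d.d.(rec X. d.(d.d.X + b.(0 + 0 + 0))) + b.(0 + 0 + 0) ⊢ ··b··> t2, ··d··> t3
  t2 = 0 + 0 + 0 ⊢ stopped
  t3 = d.(rec X. d.(d.d.X + b.(0 + 0 + 0))) ⊢ ··d··> t0
Bisimilarity quotient blocks:
  B0 = {s0, t0}
  B1 = {s1, t1}
  B2 = {s2, t2}
  B3 = {s3, t3}
s0 ∈ B0, t0 ∈ B0 → same block

YES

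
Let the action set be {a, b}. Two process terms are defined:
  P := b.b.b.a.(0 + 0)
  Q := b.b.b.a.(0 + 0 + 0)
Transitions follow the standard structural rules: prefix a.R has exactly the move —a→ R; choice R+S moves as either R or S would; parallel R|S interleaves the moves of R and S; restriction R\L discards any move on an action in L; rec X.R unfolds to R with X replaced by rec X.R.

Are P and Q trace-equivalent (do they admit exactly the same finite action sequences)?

P's transition system — 5 states:
  m0 = b.b.b.a.(0 + 0) ⊢ —b→ m1
  m1 = b.b.a.(0 + 0) ⊢ —b→ m2
  m2 = b.a.(0 + 0) ⊢ —b→ m3
  m3 = a.(0 + 0) ⊢ —a→ m4
  m4 = 0 + 0 ⊢ deadlocked
Q's transition system — 5 states:
  n0 = b.b.b.a.(0 + 0 + 0) ⊢ —b→ n1
  n1 = b.b.a.(0 + 0 + 0) ⊢ —b→ n2
  n2 = b.a.(0 + 0 + 0) ⊢ —b→ n3
  n3 = a.(0 + 0 + 0) ⊢ —a→ n4
  n4 = 0 + 0 + 0 ⊢ deadlocked
Bisimilarity quotient blocks:
  B0 = {m0, n0}
  B1 = {m1, n1}
  B2 = {m2, n2}
  B3 = {m3, n3}
  B4 = {m4, n4}
m0 ∈ B0, n0 ∈ B0 → same block
Bisimilar ⇒ trace-equivalent.

YES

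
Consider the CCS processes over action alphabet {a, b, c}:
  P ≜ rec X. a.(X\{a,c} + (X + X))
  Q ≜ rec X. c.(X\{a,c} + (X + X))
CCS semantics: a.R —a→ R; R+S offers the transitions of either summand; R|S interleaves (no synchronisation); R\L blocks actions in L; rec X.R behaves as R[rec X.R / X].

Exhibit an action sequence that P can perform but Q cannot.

P's transition system — 2 states:
  u0 = rec X. a.(X\{a,c} + (X + X)) → -a-> u1
  u1 = (rec X. a.(X\{a,c} + (X + X)))\{a,c} + ((rec X. a.(X\{a,c} + (X + X))) + (rec X. a.(X\{a,c} + (X + X)))) → -a-> u1
Q's transition system — 2 states:
  v0 = rec X. c.(X\{a,c} + (X + X)) → -c-> v1
  v1 = (rec X. c.(X\{a,c} + (X + X)))\{a,c} + ((rec X. c.(X\{a,c} + (X + X))) + (rec X. c.(X\{a,c} + (X + X)))) → -c-> v1
Trace ⟨a⟩ through P, begin at {u0}:
  step 1 (a): {u1}
  P completes σ.
Trace ⟨a⟩ through Q, begin at {v0}:
  step 1 (a): no successor for Q

a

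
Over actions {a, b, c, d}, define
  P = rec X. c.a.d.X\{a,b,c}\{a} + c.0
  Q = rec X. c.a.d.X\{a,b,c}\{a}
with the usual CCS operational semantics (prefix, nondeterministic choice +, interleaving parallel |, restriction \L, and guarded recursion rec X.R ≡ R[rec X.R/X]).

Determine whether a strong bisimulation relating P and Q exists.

not bisimilar

LTS(P): 5 reachable states
  s0 = rec X. c.a.d.X\{a,b,c}\{a} + c.0 ⊢ -c-> s1, -c-> s2
  s1 = 0 ⊢ (no moves)
  s2 = a.d.(rec X. c.a.d.X\{a,b,c}\{a} + c.0)\{a,b,c}\{a} ⊢ -a-> s3
  s3 = d.(rec X. c.a.d.X\{a,b,c}\{a} + c.0)\{a,b,c}\{a} ⊢ -d-> s4
  s4 = (rec X. c.a.d.X\{a,b,c}\{a} + c.0)\{a,b,c}\{a} ⊢ (no moves)
LTS(Q): 4 reachable states
  t0 = rec X. c.a.d.X\{a,b,c}\{a} ⊢ -c-> t1
  t1 = a.d.(rec X. c.a.d.X\{a,b,c}\{a})\{a,b,c}\{a} ⊢ -a-> t2
  t2 = d.(rec X. c.a.d.X\{a,b,c}\{a})\{a,b,c}\{a} ⊢ -d-> t3
  t3 = (rec X. c.a.d.X\{a,b,c}\{a})\{a,b,c}\{a} ⊢ (no moves)
Coarsest stable partition (strong bisimilarity classes):
  B0 = {s0}
  B1 = {s2, t1}
  B2 = {s3, t2}
  B3 = {s1, s4, t3}
  B4 = {t0}
s0 ∈ B0, t0 ∈ B4 → different blocks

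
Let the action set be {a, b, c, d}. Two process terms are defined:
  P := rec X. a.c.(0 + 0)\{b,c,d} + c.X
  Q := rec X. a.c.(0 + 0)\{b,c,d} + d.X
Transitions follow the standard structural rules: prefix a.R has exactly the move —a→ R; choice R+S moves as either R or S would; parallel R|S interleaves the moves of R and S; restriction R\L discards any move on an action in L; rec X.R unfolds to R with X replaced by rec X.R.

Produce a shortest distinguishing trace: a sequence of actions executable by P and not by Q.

c

LTS(P): 3 reachable states
  m0 = rec X. a.c.(0 + 0)\{b,c,d} + c.X → ··a··> m1, ··c··> m0
  m1 = c.(0 + 0)\{b,c,d} → ··c··> m2
  m2 = (0 + 0)\{b,c,d} → stopped
LTS(Q): 3 reachable states
  n0 = rec X. a.c.(0 + 0)\{b,c,d} + d.X → ··a··> n1, ··d··> n0
  n1 = c.(0 + 0)\{b,c,d} → ··c··> n2
  n2 = (0 + 0)\{b,c,d} → stopped
Executing c from P (initial set {m0}):
  step 1 (c): {m0}
  — P admits the full trace.
Executing c from Q (initial set {n0}):
  step 1 (c): ∅  — Q cannot continue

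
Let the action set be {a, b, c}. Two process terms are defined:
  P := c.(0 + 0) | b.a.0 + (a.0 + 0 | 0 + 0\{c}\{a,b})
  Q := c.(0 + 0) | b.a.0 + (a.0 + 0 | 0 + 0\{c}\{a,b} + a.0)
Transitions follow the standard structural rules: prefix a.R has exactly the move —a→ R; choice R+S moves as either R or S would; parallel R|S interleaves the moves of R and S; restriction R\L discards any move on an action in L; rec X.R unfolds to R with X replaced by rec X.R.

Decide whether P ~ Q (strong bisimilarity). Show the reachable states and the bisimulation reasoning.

YES

P's transition system — 7 states:
  p0 = c.(0 + 0) | b.a.0 + (a.0 + 0 | 0 + 0\{c}\{a,b}) :: --a--▸ p1, --b--▸ p2, --c--▸ p3
  p1 = 0 :: deadlocked
  p2 = c.(0 + 0) | a.0 :: --a--▸ p4, --c--▸ p5
  p3 = (0 + 0) | b.a.0 :: --b--▸ p5
  p4 = c.(0 + 0) | 0 :: --c--▸ p6
  p5 = (0 + 0) | a.0 :: --a--▸ p6
  p6 = (0 + 0) | 0 :: deadlocked
Q's transition system — 7 states:
  q0 = c.(0 + 0) | b.a.0 + (a.0 + 0 | 0 + 0\{c}\{a,b} + a.0) :: --a--▸ q1, --b--▸ q2, --c--▸ q3
  q1 = 0 :: deadlocked
  q2 = c.(0 + 0) | a.0 :: --a--▸ q4, --c--▸ q5
  q3 = (0 + 0) | b.a.0 :: --b--▸ q5
  q4 = c.(0 + 0) | 0 :: --c--▸ q6
  q5 = (0 + 0) | a.0 :: --a--▸ q6
  q6 = (0 + 0) | 0 :: deadlocked
Coarsest stable partition (strong bisimilarity classes):
  B0 = {p0, q0}
  B1 = {p1, p6, q1, q6}
  B2 = {p2, q2}
  B3 = {p4, q4}
  B4 = {p5, q5}
  B5 = {p3, q3}
p0 ∈ B0, q0 ∈ B0 → same block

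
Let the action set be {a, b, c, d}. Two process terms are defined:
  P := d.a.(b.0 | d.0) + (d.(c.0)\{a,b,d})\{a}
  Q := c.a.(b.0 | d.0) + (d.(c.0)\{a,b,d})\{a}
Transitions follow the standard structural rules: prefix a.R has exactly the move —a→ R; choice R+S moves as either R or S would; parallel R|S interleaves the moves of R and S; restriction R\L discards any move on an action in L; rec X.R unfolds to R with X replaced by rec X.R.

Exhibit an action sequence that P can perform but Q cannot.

P's transition system — 8 states:
  m0 = d.a.(b.0 | d.0) + (d.(c.0)\{a,b,d})\{a} | ··d··> m1, ··d··> m2
  m1 = (c.0)\{a,b,d}\{a} | ··c··> m3
  m2 = a.(b.0 | d.0) | ··a··> m4
  m3 = 0\{a,b,d}\{a} | deadlocked
  m4 = b.0 | d.0 | ··b··> m5, ··d··> m6
  m5 = 0 | d.0 | ··d··> m7
  m6 = b.0 | 0 | ··b··> m7
  m7 = 0 | 0 | deadlocked
Q's transition system — 8 states:
  n0 = c.a.(b.0 | d.0) + (d.(c.0)\{a,b,d})\{a} | ··c··> n1, ··d··> n2
  n1 = a.(b.0 | d.0) | ··a··> n3
  n2 = (c.0)\{a,b,d}\{a} | ··c··> n4
  n3 = b.0 | d.0 | ··b··> n5, ··d··> n6
  n4 = 0\{a,b,d}\{a} | deadlocked
  n5 = 0 | d.0 | ··d··> n7
  n6 = b.0 | 0 | ··b··> n7
  n7 = 0 | 0 | deadlocked
Executing da from P (initial set {m0}):
  [1] d ⇒ {m1, m2}
  [2] a ⇒ {m4}
  ✓ P
Executing da from Q (initial set {n0}):
  [1] d ⇒ {n2}
  [2] a ⇒ ∅  — Q cannot continue

da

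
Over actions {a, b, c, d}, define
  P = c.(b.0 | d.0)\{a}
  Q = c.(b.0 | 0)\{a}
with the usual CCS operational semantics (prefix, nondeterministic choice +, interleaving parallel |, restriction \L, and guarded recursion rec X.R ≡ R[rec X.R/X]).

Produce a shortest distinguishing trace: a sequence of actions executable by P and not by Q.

cd

P's transition system — 5 states:
  u0 = c.(b.0 | d.0)\{a} has moves --c--▸ u1
  u1 = (b.0 | d.0)\{a} has moves --b--▸ u2, --d--▸ u3
  u2 = (0 | d.0)\{a} has moves --d--▸ u4
  u3 = (b.0 | 0)\{a} has moves --b--▸ u4
  u4 = (0 | 0)\{a} has moves deadlocked
Q's transition system — 3 states:
  v0 = c.(b.0 | 0)\{a} has moves --c--▸ v1
  v1 = (b.0 | 0)\{a} has moves --b--▸ v2
  v2 = (0 | 0)\{a} has moves deadlocked
Run σ = ⟨cd⟩ on P: start {u0}
  step 1 (c): {u1}
  step 2 (d): {u3}
  P completes σ.
Run σ = ⟨cd⟩ on Q: start {v0}
  step 1 (c): {v1}
  step 2 (d): ∅ (Q stuck)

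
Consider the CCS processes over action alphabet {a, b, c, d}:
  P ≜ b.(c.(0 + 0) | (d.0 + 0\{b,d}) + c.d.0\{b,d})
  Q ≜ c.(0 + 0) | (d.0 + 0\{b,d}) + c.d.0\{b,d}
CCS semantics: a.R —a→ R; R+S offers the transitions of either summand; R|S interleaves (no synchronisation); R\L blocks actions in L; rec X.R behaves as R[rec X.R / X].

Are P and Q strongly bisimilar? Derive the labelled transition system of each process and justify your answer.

Reachable graph of P (7 states):
  m0 = b.(c.(0 + 0) | (d.0 + 0\{b,d}) + c.d.0\{b,d}) → —b→ m1
  m1 = c.(0 + 0) | (d.0 + 0\{b,d}) + c.d.0\{b,d} → —c→ m2, —c→ m3, —d→ m4
  m2 = (0 + 0) | (d.0 + 0\{b,d}) → —d→ m5
  m3 = d.0\{b,d} → —d→ m6
  m4 = c.(0 + 0) | 0 → —c→ m5
  m5 = (0 + 0) | 0 → ∅
  m6 = 0\{b,d} → ∅
Reachable graph of Q (6 states):
  n0 = c.(0 + 0) | (d.0 + 0\{b,d}) + c.d.0\{b,d} → —c→ n1, —c→ n2, —d→ n3
  n1 = (0 + 0) | (d.0 + 0\{b,d}) → —d→ n4
  n2 = d.0\{b,d} → —d→ n5
  n3 = c.(0 + 0) | 0 → —c→ n4
  n4 = (0 + 0) | 0 → ∅
  n5 = 0\{b,d} → ∅
Bisimilarity quotient blocks:
  B0 = {m0}
  B1 = {m1, n0}
  B2 = {m4, n3}
  B3 = {m5, m6, n4, n5}
  B4 = {m2, m3, n1, n2}
m0 ∈ B0, n0 ∈ B1 → different blocks

P ≁ Q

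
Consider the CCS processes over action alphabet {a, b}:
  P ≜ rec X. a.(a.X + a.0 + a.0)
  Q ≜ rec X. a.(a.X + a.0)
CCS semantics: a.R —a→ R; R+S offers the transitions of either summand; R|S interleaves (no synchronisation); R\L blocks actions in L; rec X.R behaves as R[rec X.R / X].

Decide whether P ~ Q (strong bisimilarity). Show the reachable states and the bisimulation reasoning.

LTS(P): 3 reachable states
  m0 = rec X. a.(a.X + a.0 + a.0) → --a--▸ m1
  m1 = a.(rec X. a.(a.X + a.0 + a.0)) + a.0 + a.0 → --a--▸ m0, --a--▸ m2
  m2 = 0 → ∅
LTS(Q): 3 reachable states
  n0 = rec X. a.(a.X + a.0) → --a--▸ n1
  n1 = a.(rec X. a.(a.X + a.0)) + a.0 → --a--▸ n0, --a--▸ n2
  n2 = 0 → ∅
Coarsest stable partition (strong bisimilarity classes):
  B0 = {m0, n0}
  B1 = {m1, n1}
  B2 = {m2, n2}
m0 ∈ B0, n0 ∈ B0 → same block

P ~ Q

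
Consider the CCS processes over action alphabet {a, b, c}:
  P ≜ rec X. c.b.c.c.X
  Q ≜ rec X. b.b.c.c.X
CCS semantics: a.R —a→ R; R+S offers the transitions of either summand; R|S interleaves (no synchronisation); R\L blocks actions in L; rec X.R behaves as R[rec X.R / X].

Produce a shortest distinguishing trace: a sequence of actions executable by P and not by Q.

Reachable graph of P (4 states):
  p0 = rec X. c.b.c.c.X ⊢ —c→ p1
  p1 = b.c.c.(rec X. c.b.c.c.X) ⊢ —b→ p2
  p2 = c.c.(rec X. c.b.c.c.X) ⊢ —c→ p3
  p3 = c.(rec X. c.b.c.c.X) ⊢ —c→ p0
Reachable graph of Q (4 states):
  q0 = rec X. b.b.c.c.X ⊢ —b→ q1
  q1 = b.c.c.(rec X. b.b.c.c.X) ⊢ —b→ q2
  q2 = c.c.(rec X. b.b.c.c.X) ⊢ —c→ q3
  q3 = c.(rec X. b.b.c.c.X) ⊢ —c→ q0
Executing c from P (initial set {p0}):
  after c @ step 1: {p1}
  ✓ P
Executing c from Q (initial set {q0}):
  after c @ step 1: ∅  — Q cannot continue

c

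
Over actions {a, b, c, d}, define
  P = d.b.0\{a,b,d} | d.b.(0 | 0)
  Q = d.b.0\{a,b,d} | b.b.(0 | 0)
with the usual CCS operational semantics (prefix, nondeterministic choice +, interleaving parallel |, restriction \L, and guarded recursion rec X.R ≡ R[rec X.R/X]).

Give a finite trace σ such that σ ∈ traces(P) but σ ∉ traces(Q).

dd

LTS(P): 9 reachable states
  m0 = d.b.0\{a,b,d} | d.b.(0 | 0) :: ··d··> m1, ··d··> m2
  m1 = b.0\{a,b,d} | d.b.(0 | 0) :: ··b··> m3, ··d··> m4
  m2 = d.b.0\{a,b,d} | b.(0 | 0) :: ··b··> m5, ··d··> m4
  m3 = 0\{a,b,d} | d.b.(0 | 0) :: ··d··> m6
  m4 = b.0\{a,b,d} | b.(0 | 0) :: ··b··> m6, ··b··> m7
  m5 = d.b.0\{a,b,d} | (0 | 0) :: ··d··> m7
  m6 = 0\{a,b,d} | b.(0 | 0) :: ··b··> m8
  m7 = b.0\{a,b,d} | (0 | 0) :: ··b··> m8
  m8 = 0\{a,b,d} | (0 | 0) :: stopped
LTS(Q): 9 reachable states
  n0 = d.b.0\{a,b,d} | b.b.(0 | 0) :: ··b··> n1, ··d··> n2
  n1 = d.b.0\{a,b,d} | b.(0 | 0) :: ··b··> n3, ··d··> n4
  n2 = b.0\{a,b,d} | b.b.(0 | 0) :: ··b··> n4, ··b··> n5
  n3 = d.b.0\{a,b,d} | (0 | 0) :: ··d··> n6
  n4 = b.0\{a,b,d} | b.(0 | 0) :: ··b··> n6, ··b··> n7
  n5 = 0\{a,b,d} | b.b.(0 | 0) :: ··b··> n7
  n6 = b.0\{a,b,d} | (0 | 0) :: ··b··> n8
  n7 = 0\{a,b,d} | b.(0 | 0) :: ··b··> n8
  n8 = 0\{a,b,d} | (0 | 0) :: stopped
Run σ = ⟨dd⟩ on P: start {m0}
  step 1 (d): {m1, m2}
  step 2 (d): {m4}
  — P admits the full trace.
Run σ = ⟨dd⟩ on Q: start {n0}
  step 1 (d): {n2}
  step 2 (d): ∅  — Q cannot continue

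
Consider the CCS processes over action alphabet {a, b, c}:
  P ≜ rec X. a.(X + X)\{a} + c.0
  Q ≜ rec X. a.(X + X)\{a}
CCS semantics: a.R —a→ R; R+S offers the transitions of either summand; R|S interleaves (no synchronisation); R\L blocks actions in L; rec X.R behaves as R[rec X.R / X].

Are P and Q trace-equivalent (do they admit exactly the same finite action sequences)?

P's transition system — 4 states:
  m0 = rec X. a.(X + X)\{a} + c.0 has moves -a-> m1, -c-> m2
  m1 = ((rec X. a.(X + X)\{a} + c.0) + (rec X. a.(X + X)\{a} + c.0))\{a} has moves -c-> m3
  m2 = 0 has moves (no moves)
  m3 = 0\{a} has moves (no moves)
Q's transition system — 2 states:
  n0 = rec X. a.(X + X)\{a} has moves -a-> n1
  n1 = ((rec X. a.(X + X)\{a}) + (rec X. a.(X + X)\{a}))\{a} has moves (no moves)
Trace ⟨c⟩ through P, begin at {m0}:
  [1] c ⇒ {m2}
  P completes σ.
Trace ⟨c⟩ through Q, begin at {n0}:
  [1] c ⇒ no successor for Q

trace-distinct — witness ⟨c⟩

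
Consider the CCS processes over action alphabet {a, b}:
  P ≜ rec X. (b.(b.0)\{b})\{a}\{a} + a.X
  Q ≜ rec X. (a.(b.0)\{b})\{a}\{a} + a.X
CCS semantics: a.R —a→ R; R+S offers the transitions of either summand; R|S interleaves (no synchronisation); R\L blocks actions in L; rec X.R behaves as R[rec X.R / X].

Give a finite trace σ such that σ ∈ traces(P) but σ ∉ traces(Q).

LTS(P): 2 reachable states
  m0 = rec X. (b.(b.0)\{b})\{a}\{a} + a.X has moves ··a··> m0, ··b··> m1
  m1 = (b.0)\{b}\{a}\{a} has moves ∅
LTS(Q): 1 reachable states
  n0 = rec X. (a.(b.0)\{b})\{a}\{a} + a.X has moves ··a··> n0
Trace ⟨b⟩ through P, begin at {m0}:
  after b @ step 1: {m1}
  P completes σ.
Trace ⟨b⟩ through Q, begin at {n0}:
  after b @ step 1: ∅  — Q cannot continue

b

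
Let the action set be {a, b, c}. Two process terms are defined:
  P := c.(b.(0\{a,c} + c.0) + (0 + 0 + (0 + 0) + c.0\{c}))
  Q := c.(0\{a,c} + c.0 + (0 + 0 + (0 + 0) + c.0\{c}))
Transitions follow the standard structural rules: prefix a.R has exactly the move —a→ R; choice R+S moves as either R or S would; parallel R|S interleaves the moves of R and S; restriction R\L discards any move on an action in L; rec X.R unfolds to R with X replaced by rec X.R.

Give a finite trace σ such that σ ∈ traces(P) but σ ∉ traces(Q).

cb

LTS(P): 5 reachable states
  m0 = c.(b.(0\{a,c} + c.0) + (0 + 0 + (0 + 0) + c.0\{c})) → —c→ m1
  m1 = b.(0\{a,c} + c.0) + (0 + 0 + (0 + 0) + c.0\{c}) → —b→ m2, —c→ m3
  m2 = 0\{a,c} + c.0 → —c→ m4
  m3 = 0\{c} → stopped
  m4 = 0 → stopped
LTS(Q): 4 reachable states
  n0 = c.(0\{a,c} + c.0 + (0 + 0 + (0 + 0) + c.0\{c})) → —c→ n1
  n1 = 0\{a,c} + c.0 + (0 + 0 + (0 + 0) + c.0\{c}) → —c→ n2, —c→ n3
  n2 = 0 → stopped
  n3 = 0\{c} → stopped
Trace ⟨cb⟩ through P, begin at {m0}:
  step 1 (c): {m1}
  step 2 (b): {m2}
  P completes σ.
Trace ⟨cb⟩ through Q, begin at {n0}:
  step 1 (c): {n1}
  step 2 (b): ∅ (Q stuck)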